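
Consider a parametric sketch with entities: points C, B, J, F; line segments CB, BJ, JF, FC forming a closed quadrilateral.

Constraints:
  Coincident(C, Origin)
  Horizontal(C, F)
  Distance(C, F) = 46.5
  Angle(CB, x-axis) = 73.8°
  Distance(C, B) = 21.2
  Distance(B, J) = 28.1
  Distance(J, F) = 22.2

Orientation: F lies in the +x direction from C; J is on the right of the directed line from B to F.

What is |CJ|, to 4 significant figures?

24.33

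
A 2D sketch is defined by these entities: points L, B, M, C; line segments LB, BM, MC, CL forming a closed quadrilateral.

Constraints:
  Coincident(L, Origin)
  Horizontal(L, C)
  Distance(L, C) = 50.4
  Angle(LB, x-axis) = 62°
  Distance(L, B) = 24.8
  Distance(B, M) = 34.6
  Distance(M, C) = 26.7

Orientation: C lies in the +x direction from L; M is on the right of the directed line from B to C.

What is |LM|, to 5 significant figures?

27.365

Checks: |BM| = 34.60 ✓; |MC| = 26.70 ✓.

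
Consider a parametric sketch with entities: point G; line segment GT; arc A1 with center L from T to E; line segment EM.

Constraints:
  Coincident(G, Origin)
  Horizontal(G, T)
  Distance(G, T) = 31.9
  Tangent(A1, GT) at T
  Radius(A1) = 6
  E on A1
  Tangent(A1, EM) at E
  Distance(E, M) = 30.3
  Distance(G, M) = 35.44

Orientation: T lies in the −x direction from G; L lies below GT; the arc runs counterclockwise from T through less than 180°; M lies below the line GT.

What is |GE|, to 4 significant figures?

37.62

G is at the origin; G and T share the same y with |GT| = 31.9 and T on the −x side, so T = (-31.90, 0.000). Since A1 is tangent to GT there, LT ⟂ GT, so L = T + (0, -6) = (-31.90, -6.000). Since LE ⟂ EM (tangency), |LM| = √(6.0² + 30.3²) = 30.89 regardless of where E sits on A1. So M lies on both circle(G, 35.44) and circle(L, 30.89); the below-GT intersection is M = (-15.23, -32.00). E is the foot of the tangent from M: E = (-36.23, -10.16).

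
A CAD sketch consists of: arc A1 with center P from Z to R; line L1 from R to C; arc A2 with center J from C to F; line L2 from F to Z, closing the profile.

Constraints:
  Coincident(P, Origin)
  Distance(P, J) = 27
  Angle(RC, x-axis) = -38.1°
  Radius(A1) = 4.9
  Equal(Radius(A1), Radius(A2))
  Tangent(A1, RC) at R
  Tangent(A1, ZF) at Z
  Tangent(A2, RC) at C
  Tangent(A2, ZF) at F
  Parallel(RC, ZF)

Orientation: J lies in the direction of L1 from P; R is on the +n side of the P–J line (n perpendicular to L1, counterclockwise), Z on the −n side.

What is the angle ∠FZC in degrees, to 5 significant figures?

19.949°

The slot axis is L1's direction at -38.1°, so u = (cos -38.1°, sin -38.1°) = (0.78694, -0.61704) and n = (−sin -38.1°, cos -38.1°) = (0.61704, 0.78694). P is at the origin and J lies 27.0 along u from P, so J = 27.0·u = (21.247, -16.660). Tangency of A1 to both parallel lines with radius 4.9 puts R and Z at P ± 4.9·n: R = (3.0235, 3.8560), Z = (-3.0235, -3.8560). Equal radii place C and F the same way about J: C = J + 4.9·n = (24.271, -12.804), F = J − 4.9·n = (18.224, -20.516). Then cos ∠FZC = ZF·ZC / (|ZF||ZC|), giving 19.949°.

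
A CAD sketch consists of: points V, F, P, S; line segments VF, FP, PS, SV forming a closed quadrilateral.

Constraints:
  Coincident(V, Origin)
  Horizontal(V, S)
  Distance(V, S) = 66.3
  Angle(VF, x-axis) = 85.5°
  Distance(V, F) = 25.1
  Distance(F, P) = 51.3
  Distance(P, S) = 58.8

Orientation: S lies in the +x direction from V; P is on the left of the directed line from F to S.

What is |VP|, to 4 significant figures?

69.99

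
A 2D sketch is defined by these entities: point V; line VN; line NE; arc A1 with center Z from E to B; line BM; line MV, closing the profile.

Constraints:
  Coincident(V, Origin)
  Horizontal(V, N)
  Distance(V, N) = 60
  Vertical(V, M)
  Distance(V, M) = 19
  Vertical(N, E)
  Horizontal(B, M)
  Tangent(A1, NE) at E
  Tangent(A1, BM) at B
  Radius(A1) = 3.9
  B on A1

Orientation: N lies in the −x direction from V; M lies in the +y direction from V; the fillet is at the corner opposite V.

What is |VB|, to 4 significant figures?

59.23

The virtual corner opposite V is at (-60.00, 19.00). Tangency of A1 to NE means the radius ZE is perpendicular to NE and A1 meets BM tangentially, so ZB is at right angles to BM, with radius 3.9, so the center Z sits 3.9 in from both sides at Z = (-56.10, 15.10). That places the tangent points at E = (-60.00, 15.10) on NE and B = (-56.10, 19.00) on BM. Then |VB| = |B − V| = 59.23.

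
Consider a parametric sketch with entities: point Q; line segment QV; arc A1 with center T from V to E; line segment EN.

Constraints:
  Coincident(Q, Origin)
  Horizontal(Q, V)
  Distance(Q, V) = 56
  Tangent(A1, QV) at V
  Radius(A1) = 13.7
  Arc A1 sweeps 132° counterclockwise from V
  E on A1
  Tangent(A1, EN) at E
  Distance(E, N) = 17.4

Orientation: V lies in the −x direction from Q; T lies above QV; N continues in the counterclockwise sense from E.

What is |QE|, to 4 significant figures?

51.21

Q is at the origin; Q and V share the same y with |QV| = 56.0 and V on the −x side, so V = (-56.00, 0.000). The tangent condition forces TV to be normal to QV, so T = V + (0, 13.7) = (-56.00, 13.70). On A1, V sits at bearing -90° from T; a 132° counterclockwise sweep puts E at bearing 42°, so E = T + 13.7·(cos 42°, sin 42°) = (-45.82, 22.87). Then |QE| = |E − Q| = 51.21.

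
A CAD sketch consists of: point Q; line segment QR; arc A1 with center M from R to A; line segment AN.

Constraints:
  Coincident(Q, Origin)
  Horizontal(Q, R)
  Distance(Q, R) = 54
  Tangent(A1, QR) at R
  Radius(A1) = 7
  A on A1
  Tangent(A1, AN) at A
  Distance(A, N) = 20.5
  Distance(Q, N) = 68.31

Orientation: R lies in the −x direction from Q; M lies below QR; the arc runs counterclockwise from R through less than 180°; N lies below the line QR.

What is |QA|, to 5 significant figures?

61.302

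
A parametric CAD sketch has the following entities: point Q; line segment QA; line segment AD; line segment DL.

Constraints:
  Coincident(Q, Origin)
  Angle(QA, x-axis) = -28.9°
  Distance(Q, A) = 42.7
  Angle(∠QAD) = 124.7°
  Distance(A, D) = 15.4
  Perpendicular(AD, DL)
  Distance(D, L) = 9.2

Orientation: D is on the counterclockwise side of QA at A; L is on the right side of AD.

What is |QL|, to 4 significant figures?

59.50

Q is at the origin; QA runs at -28.9° with length 42.7, so A = 42.7·(cos -28.9°, sin -28.9°) = (37.38, -20.64). ∠QAD = 124.7°, so AD runs at -28.9° + (180° − 124.7°) = 26.40° from the x-axis; with |AD| = 15.4, D = A + 15.4·(cos 26.40°, sin 26.40°) = (51.18, -13.79). AD is perpendicular to DL; with |DL| = 9.2 on the right of AD, L = D + 9.2·(0.4446, -0.8957) = (55.27, -22.03). Then |QL| = |L − Q| = 59.50.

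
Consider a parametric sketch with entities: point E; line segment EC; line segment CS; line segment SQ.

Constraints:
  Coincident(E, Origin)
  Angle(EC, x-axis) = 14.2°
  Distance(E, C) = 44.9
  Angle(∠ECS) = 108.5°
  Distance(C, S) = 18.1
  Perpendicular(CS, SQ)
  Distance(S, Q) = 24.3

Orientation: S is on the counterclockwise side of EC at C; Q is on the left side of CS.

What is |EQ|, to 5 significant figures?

37.155

E is at the origin; EC runs at 14.2° with length 44.9, so C = 44.9·(cos 14.2°, sin 14.2°) = (43.528, 11.014). ∠ECS = 108.5°, so CS runs at 14.2° + (180° − 108.5°) = 85.700° from the x-axis; with |CS| = 18.1, S = C + 18.1·(cos 85.700°, sin 85.700°) = (44.885, 29.063). CS is perpendicular to SQ; with |SQ| = 24.3 on the left of CS, Q = S + 24.3·(-0.99719, 0.074979) = (20.654, 30.885). Then |EQ| = |Q − E| = 37.155.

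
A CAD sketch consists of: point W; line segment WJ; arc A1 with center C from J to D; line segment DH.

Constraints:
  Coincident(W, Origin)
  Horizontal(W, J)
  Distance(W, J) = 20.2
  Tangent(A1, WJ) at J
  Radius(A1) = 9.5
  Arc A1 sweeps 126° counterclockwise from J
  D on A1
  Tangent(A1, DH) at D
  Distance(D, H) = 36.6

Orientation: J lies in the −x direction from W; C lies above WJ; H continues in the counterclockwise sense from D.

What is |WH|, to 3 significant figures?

56.2

W is at the origin; W and J share the same y with |WJ| = 20.2 and J on the −x side, so J = (-20.2, 0.00). Since A1 is tangent to WJ there, CJ ⟂ WJ, so C = J + (0, 9.5) = (-20.2, 9.50). On A1, J sits at bearing -90° from C; a 126° counterclockwise sweep puts D at bearing 36°, so D = C + 9.5·(cos 36°, sin 36°) = (-12.5, 15.1). The tangent condition forces CD to be normal to DH, so DH runs along (−sin 36°, cos 36°); with |DH| = 36.6, H = (-34.0, 44.7). Then |WH| = |H − W| = 56.2.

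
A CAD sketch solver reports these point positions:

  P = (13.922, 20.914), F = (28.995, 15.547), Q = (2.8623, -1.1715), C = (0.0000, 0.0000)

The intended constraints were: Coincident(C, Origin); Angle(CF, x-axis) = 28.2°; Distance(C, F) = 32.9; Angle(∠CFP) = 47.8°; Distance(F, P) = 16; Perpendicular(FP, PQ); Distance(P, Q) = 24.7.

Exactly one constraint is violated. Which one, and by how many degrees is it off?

Perpendicular(FP, PQ) — off by 7.00°.

C = (0.00, 0.00) ✓; CF at 28.20° ✓; |CF| = 32.90 ✓; ∠CFP = 47.80° ✓; |FP| = 16.00 ✓; ∠(FP, PQ) = 83.00° ✗; |PQ| = 24.70 ✓.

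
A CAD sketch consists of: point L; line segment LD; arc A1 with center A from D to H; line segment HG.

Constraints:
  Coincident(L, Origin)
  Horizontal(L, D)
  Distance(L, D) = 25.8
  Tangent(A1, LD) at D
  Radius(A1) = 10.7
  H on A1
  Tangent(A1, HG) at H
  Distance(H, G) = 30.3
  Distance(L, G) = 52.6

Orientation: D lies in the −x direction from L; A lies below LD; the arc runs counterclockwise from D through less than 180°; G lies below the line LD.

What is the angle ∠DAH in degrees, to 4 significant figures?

99.87°

L is at the origin; LD is horizontal with |LD| = 25.8 and D on the −x side, so D = (-25.80, 0.000). The tangent condition forces AD to be normal to LD, so A = D + (0, -10.7) = (-25.80, -10.70). Since AH ⟂ HG (tangency), |AG| = √(10.7² + 30.3²) = 32.13 regardless of where H sits on A1. So G lies on both circle(L, 52.6) and circle(A, 32.13); the below-LD intersection is G = (-31.15, -42.39). H is the foot of the tangent from G: H = (-36.34, -12.53).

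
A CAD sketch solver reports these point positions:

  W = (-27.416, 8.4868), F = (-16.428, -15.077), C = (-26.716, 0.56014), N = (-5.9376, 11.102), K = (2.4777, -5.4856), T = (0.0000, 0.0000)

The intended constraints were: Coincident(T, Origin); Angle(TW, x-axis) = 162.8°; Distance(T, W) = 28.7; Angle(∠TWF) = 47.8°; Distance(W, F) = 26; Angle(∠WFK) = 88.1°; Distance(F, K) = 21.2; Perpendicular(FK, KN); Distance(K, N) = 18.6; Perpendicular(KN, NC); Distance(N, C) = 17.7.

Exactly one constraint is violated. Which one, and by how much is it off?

Distance(N, C) = 17.7 — off by 5.60.

T = (0.00, 0.00) ✓; TW at 162.8° ✓; |TW| = 28.70 ✓; ∠TWF = 47.80° ✓; |WF| = 26.00 ✓; ∠WFK = 88.10° ✓; |FK| = 21.20 ✓; ∠(FK, KN) = 90.00° ✓; |KN| = 18.60 ✓; ∠(KN, NC) = 90.00° ✓; |NC| = 23.30 ✗.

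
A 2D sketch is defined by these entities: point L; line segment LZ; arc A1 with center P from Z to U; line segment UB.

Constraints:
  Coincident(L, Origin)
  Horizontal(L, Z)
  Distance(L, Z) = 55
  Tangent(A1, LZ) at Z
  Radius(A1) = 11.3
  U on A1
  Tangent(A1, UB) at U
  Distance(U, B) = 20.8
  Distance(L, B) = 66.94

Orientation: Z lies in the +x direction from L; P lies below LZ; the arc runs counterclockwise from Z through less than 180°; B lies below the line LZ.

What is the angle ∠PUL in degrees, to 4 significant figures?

125.2°

Checks: |PU| = 11.30 ✓; ∠(PU, UB) = 90.00° ✓; |UB| = 20.80 ✓; |LB| = 66.94 ✓.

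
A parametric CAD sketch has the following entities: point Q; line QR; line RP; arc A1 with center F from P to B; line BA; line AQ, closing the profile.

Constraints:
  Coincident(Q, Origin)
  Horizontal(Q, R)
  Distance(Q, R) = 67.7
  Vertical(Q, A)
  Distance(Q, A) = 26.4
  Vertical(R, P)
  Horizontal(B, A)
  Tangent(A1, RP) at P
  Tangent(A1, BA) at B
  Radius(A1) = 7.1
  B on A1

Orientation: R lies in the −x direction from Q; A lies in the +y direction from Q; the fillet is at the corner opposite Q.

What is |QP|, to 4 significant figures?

70.40

Q is at the origin; QR is horizontal with |QR| = 67.7 and R on the −x side, so R = (-67.70, 0.000). QA is vertical with |QA| = 26.4 and A on the +y side, so A = (0.000, 26.40). The virtual corner opposite Q is at (-67.70, 26.40). Tangency of A1 to RP means the radius FP is perpendicular to RP and since A1 is tangent to BA there, FB ⟂ BA, with radius 7.1, so the center F sits 7.1 in from both sides at F = (-60.60, 19.30). That places the tangent points at P = (-67.70, 19.30) on RP and B = (-60.60, 26.40) on BA. Then |QP| = |P − Q| = 70.40.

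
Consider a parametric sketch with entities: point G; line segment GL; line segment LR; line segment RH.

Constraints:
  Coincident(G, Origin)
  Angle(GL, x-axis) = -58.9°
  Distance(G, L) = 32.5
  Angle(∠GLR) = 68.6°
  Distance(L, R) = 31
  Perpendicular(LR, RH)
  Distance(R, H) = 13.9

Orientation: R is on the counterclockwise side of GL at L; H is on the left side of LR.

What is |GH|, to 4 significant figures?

25.18

G is at the origin; GL runs at -58.9° with length 32.5, so L = 32.5·(cos -58.9°, sin -58.9°) = (16.79, -27.83). ∠GLR = 68.6°, so LR runs at -58.9° + (180° − 68.6°) = 52.50° from the x-axis; with |LR| = 31.0, R = L + 31.0·(cos 52.50°, sin 52.50°) = (35.66, -3.235). LR is perpendicular to RH; with |RH| = 13.9 on the left of LR, H = R + 13.9·(-0.7934, 0.6088) = (24.63, 5.227). Then |GH| = |H − G| = 25.18.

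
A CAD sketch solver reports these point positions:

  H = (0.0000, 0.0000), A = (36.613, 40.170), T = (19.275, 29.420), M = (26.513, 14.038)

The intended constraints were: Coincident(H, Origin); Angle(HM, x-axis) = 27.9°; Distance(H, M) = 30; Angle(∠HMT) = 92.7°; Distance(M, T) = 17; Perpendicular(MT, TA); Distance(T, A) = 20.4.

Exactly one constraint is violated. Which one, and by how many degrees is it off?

Perpendicular(MT, TA) — off by 6.60°.

H = (0.00, 0.00) ✓; HM at 27.90° ✓; |HM| = 30.00 ✓; ∠HMT = 92.70° ✓; |MT| = 17.00 ✓; ∠(MT, TA) = 83.40° ✗; |TA| = 20.40 ✓.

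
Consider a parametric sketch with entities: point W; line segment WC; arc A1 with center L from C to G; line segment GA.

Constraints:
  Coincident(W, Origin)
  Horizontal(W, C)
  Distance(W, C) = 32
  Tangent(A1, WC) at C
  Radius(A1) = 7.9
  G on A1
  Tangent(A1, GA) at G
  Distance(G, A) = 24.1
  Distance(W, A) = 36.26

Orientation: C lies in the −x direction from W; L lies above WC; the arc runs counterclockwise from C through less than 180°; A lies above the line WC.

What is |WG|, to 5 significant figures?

25.083

Checks: ∠(LC, CW) = 90.00° ✓; |LC| = 7.900 ✓; |LG| = 7.900 ✓; ∠(LG, GA) = 90.00° ✓; |GA| = 24.10 ✓; |WA| = 36.26 ✓.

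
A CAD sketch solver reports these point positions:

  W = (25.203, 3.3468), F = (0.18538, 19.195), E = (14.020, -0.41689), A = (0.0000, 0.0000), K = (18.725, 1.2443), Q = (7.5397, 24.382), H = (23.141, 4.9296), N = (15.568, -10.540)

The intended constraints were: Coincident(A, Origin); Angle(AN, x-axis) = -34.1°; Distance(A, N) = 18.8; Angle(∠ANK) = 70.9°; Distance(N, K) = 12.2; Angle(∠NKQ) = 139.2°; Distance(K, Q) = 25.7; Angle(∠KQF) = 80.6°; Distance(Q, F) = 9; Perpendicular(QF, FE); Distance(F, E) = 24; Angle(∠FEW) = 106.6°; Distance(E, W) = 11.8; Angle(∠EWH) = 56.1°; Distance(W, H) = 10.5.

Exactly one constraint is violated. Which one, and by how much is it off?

Distance(W, H) = 10.5 — off by 7.90.

A = (0.00, 0.00) ✓; AN at -34.10° ✓; |AN| = 18.80 ✓; ∠ANK = 70.90° ✓; |NK| = 12.20 ✓; ∠NKQ = 139.2° ✓; |KQ| = 25.70 ✓; ∠KQF = 80.60° ✓; |QF| = 8.999 ✓; ∠(QF, FE) = 90.00° ✓; |FE| = 24.00 ✓; ∠FEW = 106.6° ✓; |EW| = 11.80 ✓; ∠EWH = 56.11° ✓; |WH| = 2.599 ✗.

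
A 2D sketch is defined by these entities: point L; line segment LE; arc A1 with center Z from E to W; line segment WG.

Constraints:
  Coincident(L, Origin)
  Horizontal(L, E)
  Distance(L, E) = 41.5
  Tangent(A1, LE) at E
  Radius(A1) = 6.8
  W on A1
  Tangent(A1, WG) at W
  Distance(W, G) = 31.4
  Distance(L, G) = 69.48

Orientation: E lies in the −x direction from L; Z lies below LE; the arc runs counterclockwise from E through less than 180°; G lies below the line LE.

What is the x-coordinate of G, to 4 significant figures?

-61.84

L is at the origin; L and E share the same y with |LE| = 41.5 and E on the −x side, so E = (-41.50, 0.000). Tangency of A1 to LE means the radius ZE is perpendicular to LE, so Z = E + (0, -6.8) = (-41.50, -6.800). Since ZW ⟂ WG (tangency), |ZG| = √(6.8² + 31.4²) = 32.13 regardless of where W sits on A1. So G lies on both circle(L, 69.48) and circle(Z, 32.13); the below-LE intersection is G = (-61.84, -31.67). W is the foot of the tangent from G: W = (-47.56, -3.705).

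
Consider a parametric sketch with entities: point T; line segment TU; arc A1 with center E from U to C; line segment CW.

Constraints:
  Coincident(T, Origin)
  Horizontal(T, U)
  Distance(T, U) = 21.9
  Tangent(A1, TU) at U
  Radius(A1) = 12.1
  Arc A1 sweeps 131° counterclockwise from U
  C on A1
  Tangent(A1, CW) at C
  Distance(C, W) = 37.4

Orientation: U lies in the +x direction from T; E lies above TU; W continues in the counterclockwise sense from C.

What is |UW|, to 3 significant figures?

50.7

T is at the origin; T and U share the same y with |TU| = 21.9 and U on the +x side, so U = (21.9, 0.00). The tangent condition forces EU to be normal to TU, so E = U + (0, 12.1) = (21.9, 12.1). On A1, U sits at bearing -90° from E; a 131° counterclockwise sweep puts C at bearing 41°, so C = E + 12.1·(cos 41°, sin 41°) = (31.0, 20.0). The tangent condition forces EC to be normal to CW, so CW runs along (−sin 41°, cos 41°); with |CW| = 37.4, W = (6.50, 48.3). Then |UW| = |W − U| = 50.7.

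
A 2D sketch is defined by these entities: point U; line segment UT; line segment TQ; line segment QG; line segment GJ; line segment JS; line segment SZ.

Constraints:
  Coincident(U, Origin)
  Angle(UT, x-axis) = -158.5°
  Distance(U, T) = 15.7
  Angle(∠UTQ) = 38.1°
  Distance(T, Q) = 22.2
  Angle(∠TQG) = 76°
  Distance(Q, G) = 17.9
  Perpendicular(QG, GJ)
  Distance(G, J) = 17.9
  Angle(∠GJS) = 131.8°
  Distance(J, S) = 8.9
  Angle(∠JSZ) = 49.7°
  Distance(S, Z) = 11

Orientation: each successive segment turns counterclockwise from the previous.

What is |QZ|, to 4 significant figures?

16.89

U is at the origin; UT runs at -158.5° with length 15.7, so T = (-14.61, -5.754). ∠UTQ = 38.1° gives TQ at -16.60° from the x-axis; with |TQ| = 22.2, Q = (6.667, -12.10). ∠TQG = 76.0° gives QG at 87.40° from the x-axis; with |QG| = 17.9, G = (7.479, 5.785). QG is perpendicular to GJ, so GJ runs at 177.4°; with |GJ| = 17.9, J = (-10.40, 6.597). ∠GJS = 131.8° gives JS at -134.4° from the x-axis; with |JS| = 8.9, S = (-16.63, 0.2384). ∠JSZ = 49.7° gives SZ at -4.100° from the x-axis; with |SZ| = 11.0, Z = (-5.658, -0.5481). Then |QZ| = |Z − Q| = 16.89.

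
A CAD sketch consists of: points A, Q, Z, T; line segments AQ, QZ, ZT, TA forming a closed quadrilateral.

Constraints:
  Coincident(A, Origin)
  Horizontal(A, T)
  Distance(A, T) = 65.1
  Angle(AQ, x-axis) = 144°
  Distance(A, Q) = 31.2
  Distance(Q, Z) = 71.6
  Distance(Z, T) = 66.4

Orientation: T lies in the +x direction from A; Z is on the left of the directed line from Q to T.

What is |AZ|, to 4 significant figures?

67.75

Checks: |QZ| = 71.60 ✓; |ZT| = 66.40 ✓.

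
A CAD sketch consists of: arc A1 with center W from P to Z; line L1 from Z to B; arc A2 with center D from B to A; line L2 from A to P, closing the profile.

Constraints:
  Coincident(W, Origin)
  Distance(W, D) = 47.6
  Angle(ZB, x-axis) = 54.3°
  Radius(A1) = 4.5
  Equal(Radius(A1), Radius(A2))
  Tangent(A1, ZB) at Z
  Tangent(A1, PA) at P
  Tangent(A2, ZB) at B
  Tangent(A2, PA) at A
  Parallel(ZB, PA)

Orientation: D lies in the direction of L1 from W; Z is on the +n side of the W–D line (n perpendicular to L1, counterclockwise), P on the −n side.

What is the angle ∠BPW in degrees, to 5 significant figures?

79.293°

Tangency of A1 to both parallel lines with radius 4.5 puts Z and P at W ± 4.5·n: Z = (-3.6544, 2.6259), P = (3.6544, -2.6259). Equal radii place B and A the same way about D: B = D + 4.5·n = (24.122, 41.281), A = D − 4.5·n = (31.431, 36.029). Then cos ∠BPW = PB·PW / (|PB||PW|), giving 79.293°.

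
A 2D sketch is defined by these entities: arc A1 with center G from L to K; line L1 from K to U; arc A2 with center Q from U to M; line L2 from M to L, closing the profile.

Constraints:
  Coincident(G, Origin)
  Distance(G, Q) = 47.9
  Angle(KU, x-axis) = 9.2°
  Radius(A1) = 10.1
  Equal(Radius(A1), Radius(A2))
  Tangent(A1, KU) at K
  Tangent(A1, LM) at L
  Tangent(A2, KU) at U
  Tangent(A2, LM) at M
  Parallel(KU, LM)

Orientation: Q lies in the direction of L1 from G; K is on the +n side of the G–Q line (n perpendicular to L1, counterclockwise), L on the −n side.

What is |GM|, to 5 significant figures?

48.953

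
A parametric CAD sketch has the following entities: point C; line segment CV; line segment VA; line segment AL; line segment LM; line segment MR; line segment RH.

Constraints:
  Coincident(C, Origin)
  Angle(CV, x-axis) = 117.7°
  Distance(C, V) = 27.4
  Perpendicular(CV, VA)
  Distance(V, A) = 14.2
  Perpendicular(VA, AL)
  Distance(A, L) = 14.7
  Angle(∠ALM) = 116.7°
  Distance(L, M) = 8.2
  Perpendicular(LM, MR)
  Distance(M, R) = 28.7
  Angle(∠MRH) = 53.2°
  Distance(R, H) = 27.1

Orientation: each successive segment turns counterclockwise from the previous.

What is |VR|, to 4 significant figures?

9.428

C is at the origin; CV runs at 117.7° with length 27.4, so V = (-12.74, 24.26). The perpendicularity gives VA at right angles to CV, so VA runs at -152.3°; with |VA| = 14.2, A = (-25.31, 17.66). The perpendicularity gives AL at right angles to VA, so AL runs at -62.30°; with |AL| = 14.7, L = (-18.48, 4.644). ∠ALM = 116.7° gives LM at 1.000° from the x-axis; with |LM| = 8.2, M = (-10.28, 4.787). The perpendicularity gives MR at right angles to LM, so MR runs at 91.00°; with |MR| = 28.7, R = (-10.78, 33.48). Then |VR| = |R − V| = 9.428.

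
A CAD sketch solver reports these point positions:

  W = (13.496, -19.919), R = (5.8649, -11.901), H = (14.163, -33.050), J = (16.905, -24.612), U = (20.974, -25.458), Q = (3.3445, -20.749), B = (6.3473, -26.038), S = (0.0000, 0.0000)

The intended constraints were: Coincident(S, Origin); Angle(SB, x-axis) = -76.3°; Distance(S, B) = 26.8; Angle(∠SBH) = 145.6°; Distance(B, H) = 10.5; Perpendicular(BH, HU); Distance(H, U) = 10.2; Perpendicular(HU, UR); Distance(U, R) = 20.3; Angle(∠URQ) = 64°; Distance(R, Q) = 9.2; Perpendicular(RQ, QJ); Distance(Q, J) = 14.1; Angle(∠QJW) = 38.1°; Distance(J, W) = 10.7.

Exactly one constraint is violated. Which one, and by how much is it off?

Distance(J, W) = 10.7 — off by 4.90.

S = (0.00, 0.00) ✓; SB at -76.30° ✓; |SB| = 26.80 ✓; ∠SBH = 145.6° ✓; |BH| = 10.50 ✓; ∠(BH, HU) = 90.00° ✓; |HU| = 10.20 ✓; ∠(HU, UR) = 90.00° ✓; |UR| = 20.30 ✓; ∠URQ = 64.00° ✓; |RQ| = 9.200 ✓; ∠(RQ, QJ) = 90.00° ✓; |QJ| = 14.10 ✓; ∠QJW = 38.10° ✓; |JW| = 5.800 ✗.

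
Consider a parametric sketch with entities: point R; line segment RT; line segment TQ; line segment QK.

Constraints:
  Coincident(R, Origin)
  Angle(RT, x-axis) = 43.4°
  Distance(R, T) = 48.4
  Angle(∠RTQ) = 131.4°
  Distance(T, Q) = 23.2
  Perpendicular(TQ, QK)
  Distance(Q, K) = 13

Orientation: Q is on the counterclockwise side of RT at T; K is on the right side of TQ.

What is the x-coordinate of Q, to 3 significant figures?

34.4

R is at the origin; RT runs at 43.4° with length 48.4, so T = 48.4·(cos 43.4°, sin 43.4°) = (35.2, 33.3). ∠RTQ = 131.4°, so TQ runs at 43.4° + (180° − 131.4°) = 92.0° from the x-axis; with |TQ| = 23.2, Q = T + 23.2·(cos 92.0°, sin 92.0°) = (34.4, 56.4). So Q.x = 34.4.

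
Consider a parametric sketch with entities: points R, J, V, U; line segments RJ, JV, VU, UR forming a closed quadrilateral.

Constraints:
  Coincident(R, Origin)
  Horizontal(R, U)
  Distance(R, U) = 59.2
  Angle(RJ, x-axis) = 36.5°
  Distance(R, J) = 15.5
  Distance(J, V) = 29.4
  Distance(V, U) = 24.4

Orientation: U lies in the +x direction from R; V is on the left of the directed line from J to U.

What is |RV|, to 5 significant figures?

44.110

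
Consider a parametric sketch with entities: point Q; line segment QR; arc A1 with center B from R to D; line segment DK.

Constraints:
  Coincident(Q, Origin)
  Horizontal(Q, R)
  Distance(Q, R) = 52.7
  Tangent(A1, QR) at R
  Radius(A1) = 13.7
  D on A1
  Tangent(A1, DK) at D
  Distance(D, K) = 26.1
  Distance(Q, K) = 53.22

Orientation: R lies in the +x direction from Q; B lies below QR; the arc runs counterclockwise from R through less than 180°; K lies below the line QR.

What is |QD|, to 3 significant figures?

41.0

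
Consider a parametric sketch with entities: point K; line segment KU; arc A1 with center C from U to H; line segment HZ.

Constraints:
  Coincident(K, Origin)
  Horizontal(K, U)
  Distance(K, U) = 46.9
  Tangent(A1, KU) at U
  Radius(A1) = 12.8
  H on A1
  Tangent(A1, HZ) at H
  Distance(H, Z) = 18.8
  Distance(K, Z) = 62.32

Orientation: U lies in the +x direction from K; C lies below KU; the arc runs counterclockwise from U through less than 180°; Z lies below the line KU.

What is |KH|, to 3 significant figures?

43.9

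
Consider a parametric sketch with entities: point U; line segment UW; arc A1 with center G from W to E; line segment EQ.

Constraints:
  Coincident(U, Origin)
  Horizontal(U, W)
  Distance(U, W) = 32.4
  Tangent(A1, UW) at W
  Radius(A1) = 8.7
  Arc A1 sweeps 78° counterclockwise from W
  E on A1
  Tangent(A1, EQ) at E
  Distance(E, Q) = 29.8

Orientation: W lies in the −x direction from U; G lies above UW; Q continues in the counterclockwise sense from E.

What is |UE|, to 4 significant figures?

24.86

U is at the origin; U and W share the same y with |UW| = 32.4 and W on the −x side, so W = (-32.40, 0.000). Tangency of A1 to UW means the radius GW is perpendicular to UW, so G = W + (0, 8.7) = (-32.40, 8.700). On A1, W sits at bearing -90° from G; a 78° counterclockwise sweep puts E at bearing -12°, so E = G + 8.7·(cos -12°, sin -12°) = (-23.89, 6.891). Then |UE| = |E − U| = 24.86.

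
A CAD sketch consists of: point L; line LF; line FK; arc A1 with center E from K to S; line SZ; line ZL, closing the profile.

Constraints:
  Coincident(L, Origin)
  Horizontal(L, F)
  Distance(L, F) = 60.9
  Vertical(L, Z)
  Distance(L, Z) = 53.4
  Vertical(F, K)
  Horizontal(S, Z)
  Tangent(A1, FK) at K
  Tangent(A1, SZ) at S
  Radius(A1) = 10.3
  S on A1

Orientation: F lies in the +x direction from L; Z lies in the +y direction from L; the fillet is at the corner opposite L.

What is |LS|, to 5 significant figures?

73.566

The virtual corner opposite L is at (60.900, 53.400). The tangent condition forces EK to be normal to FK and the tangent condition forces ES to be normal to SZ, with radius 10.3, so the center E sits 10.3 in from both sides at E = (50.600, 43.100). That places the tangent points at K = (60.900, 43.100) on FK and S = (50.600, 53.400) on SZ. Then |LS| = |S − L| = 73.566.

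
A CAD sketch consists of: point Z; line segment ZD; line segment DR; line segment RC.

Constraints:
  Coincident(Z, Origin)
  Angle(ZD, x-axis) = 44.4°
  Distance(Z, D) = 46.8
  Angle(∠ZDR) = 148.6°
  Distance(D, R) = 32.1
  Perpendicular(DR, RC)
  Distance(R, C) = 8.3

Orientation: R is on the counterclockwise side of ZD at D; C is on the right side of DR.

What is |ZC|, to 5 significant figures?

79.113

∠ZDR = 148.6°, so DR runs at 44.4° + (180° − 148.6°) = 75.800° from the x-axis; with |DR| = 32.1, R = D + 32.1·(cos 75.800°, sin 75.800°) = (41.312, 63.863). DR ⟂ RC; with |RC| = 8.3 on the right of DR, C = R + 8.3·(0.96945, -0.24531) = (49.358, 61.827). Then |ZC| = |C − Z| = 79.113.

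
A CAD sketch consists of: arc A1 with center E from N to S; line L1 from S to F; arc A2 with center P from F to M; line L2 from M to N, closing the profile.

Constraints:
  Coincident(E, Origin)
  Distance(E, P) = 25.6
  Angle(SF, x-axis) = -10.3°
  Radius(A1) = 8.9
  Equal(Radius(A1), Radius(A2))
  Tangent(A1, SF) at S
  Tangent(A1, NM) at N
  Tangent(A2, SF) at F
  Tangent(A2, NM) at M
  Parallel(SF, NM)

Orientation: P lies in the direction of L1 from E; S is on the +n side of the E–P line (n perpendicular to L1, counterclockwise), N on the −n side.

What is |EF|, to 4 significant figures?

27.10

Tangency of A1 to both parallel lines with radius 8.9 puts S and N at E ± 8.9·n: S = (1.591, 8.757), N = (-1.591, -8.757). Equal radii place F and M the same way about P: F = P + 8.9·n = (26.78, 4.179), M = P − 8.9·n = (23.60, -13.33). Then |EF| = |F − E| = 27.10.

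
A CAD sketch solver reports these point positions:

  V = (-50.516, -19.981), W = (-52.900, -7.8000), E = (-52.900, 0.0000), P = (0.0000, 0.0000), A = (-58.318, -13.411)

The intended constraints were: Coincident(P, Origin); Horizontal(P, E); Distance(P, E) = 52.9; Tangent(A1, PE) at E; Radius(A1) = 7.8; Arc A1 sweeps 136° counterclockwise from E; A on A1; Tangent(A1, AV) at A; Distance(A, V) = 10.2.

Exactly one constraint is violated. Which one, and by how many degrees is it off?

Tangent(A1, AV) at A — off by 3.90°.

P = (0.00, 0.00) ✓; P.y = 0.00, E.y = 0.00 ✓; |PE| = 52.90 ✓; ∠(WE, EP) = 90.00° ✓; |WE| = 7.800 ✓; bearing(W→A) − bearing(W→E) = 136.0° ✓; |WA| = 7.800 ✓; ∠(WA, AV) = 86.10° ✗; |AV| = 10.20 ✓.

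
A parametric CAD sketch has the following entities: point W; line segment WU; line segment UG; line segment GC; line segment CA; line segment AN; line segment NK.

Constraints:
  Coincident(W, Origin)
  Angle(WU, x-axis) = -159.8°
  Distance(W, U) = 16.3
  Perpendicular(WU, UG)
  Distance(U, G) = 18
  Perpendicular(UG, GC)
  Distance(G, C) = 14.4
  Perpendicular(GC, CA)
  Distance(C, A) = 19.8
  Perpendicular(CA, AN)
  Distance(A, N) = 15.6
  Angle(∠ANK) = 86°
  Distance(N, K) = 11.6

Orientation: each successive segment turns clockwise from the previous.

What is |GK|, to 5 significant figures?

8.2375

CA is perpendicular to AN, so AN runs at -159.80°; with |AN| = 15.6, N = (-15.802, -7.7320). ∠ANK = 86.0° gives NK at 106.20° from the x-axis; with |NK| = 11.6, K = (-19.038, 3.4074). Then |GK| = |K − G| = 8.2375.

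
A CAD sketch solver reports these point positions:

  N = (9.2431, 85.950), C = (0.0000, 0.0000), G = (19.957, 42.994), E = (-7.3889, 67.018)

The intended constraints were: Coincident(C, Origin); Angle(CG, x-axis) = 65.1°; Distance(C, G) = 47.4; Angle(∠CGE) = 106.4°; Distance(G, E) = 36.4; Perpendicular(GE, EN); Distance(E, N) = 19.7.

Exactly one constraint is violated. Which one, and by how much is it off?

Distance(E, N) = 19.7 — off by 5.50.

C = (0.00, 0.00) ✓; CG at 65.10° ✓; |CG| = 47.40 ✓; ∠CGE = 106.4° ✓; |GE| = 36.40 ✓; ∠(GE, EN) = 90.00° ✓; |EN| = 25.20 ✗.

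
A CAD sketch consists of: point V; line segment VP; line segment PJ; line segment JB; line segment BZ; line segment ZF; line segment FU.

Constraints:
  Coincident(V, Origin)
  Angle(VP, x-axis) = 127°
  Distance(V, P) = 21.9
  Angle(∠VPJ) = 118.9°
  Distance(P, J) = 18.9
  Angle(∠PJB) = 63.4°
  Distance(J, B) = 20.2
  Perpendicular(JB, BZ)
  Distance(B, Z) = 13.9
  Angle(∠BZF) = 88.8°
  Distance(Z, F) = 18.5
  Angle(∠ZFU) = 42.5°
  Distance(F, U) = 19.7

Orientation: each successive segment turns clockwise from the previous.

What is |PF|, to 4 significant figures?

7.560

V is at the origin; VP runs at 127.0° with length 21.9, so P = (-13.18, 17.49). ∠VPJ = 118.9° gives PJ at 65.90° from the x-axis; with |PJ| = 18.9, J = (-5.462, 34.74). ∠PJB = 63.4° gives JB at -50.70° from the x-axis; with |JB| = 20.2, B = (7.332, 19.11). JB ⟂ BZ, so BZ runs at -140.7°; with |BZ| = 13.9, Z = (-3.424, 10.31). ∠BZF = 88.8° gives ZF at 128.1° from the x-axis; with |ZF| = 18.5, F = (-14.84, 24.87). Then |PF| = |F − P| = 7.560.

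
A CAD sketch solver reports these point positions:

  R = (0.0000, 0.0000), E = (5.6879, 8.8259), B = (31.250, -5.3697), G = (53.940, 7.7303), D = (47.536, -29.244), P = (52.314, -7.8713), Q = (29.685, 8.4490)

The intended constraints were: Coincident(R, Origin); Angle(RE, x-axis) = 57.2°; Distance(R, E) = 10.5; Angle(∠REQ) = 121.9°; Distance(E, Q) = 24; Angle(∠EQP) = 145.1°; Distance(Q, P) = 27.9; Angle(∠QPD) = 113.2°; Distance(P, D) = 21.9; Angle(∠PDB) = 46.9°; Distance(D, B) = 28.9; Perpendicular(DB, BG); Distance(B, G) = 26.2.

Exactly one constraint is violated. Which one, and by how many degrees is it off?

Perpendicular(DB, BG) — off by 4.30°.

R = (0.00, 0.00) ✓; RE at 57.20° ✓; |RE| = 10.50 ✓; ∠REQ = 121.9° ✓; |EQ| = 24.00 ✓; ∠EQP = 145.1° ✓; |QP| = 27.90 ✓; ∠QPD = 113.2° ✓; |PD| = 21.90 ✓; ∠PDB = 46.90° ✓; |DB| = 28.90 ✓; ∠(DB, BG) = 94.30° ✗; |BG| = 26.20 ✓.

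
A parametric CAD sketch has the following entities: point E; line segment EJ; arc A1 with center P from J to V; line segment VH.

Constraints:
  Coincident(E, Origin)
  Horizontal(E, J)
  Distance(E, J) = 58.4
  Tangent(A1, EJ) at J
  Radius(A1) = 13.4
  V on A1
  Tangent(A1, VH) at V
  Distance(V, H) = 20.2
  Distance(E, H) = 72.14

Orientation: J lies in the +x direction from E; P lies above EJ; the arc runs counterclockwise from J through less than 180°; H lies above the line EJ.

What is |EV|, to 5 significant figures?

73.042

Checks: E.y = 0.00, J.y = 0.00 ✓; |PV| = 13.40 ✓; ∠(PV, VH) = 90.00° ✓; |VH| = 20.20 ✓; |EH| = 72.14 ✓.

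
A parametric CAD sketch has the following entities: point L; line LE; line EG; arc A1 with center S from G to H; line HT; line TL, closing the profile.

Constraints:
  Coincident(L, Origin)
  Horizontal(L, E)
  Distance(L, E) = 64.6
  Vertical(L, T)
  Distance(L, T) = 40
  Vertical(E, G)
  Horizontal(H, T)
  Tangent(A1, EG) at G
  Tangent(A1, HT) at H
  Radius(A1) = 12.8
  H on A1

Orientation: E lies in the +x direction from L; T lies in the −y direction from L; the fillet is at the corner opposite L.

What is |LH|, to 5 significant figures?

65.446

L is at the origin; LE is horizontal with |LE| = 64.6 and E on the +x side, so E = (64.600, 0.0000). LT is vertical with |LT| = 40.0 and T on the −y side, so T = (0.0000, -40.000). The virtual corner opposite L is at (64.600, -40.000). A1 meets EG tangentially, so SG is at right angles to EG and the tangent condition forces SH to be normal to HT, with radius 12.8, so the center S sits 12.8 in from both sides at S = (51.800, -27.200). That places the tangent points at G = (64.600, -27.200) on EG and H = (51.800, -40.000) on HT. Then |LH| = |H − L| = 65.446.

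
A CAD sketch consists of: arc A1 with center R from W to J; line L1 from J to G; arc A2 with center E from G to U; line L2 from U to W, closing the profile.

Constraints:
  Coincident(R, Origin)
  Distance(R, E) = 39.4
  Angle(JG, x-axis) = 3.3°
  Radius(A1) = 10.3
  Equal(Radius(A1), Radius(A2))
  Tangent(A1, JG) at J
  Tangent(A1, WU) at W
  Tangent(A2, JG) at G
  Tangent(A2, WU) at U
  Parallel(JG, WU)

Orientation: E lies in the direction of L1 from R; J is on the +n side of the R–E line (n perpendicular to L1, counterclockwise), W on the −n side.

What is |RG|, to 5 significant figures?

40.724

The slot axis is L1's direction at 3.3°, so u = (cos 3.3°, sin 3.3°) = (0.99834, 0.057564) and n = (−sin 3.3°, cos 3.3°) = (-0.057564, 0.99834). R is at the origin and E lies 39.4 along u from R, so E = 39.4·u = (39.335, 2.2680). Tangency of A1 to both parallel lines with radius 10.3 puts J and W at R ± 10.3·n: J = (-0.59291, 10.283), W = (0.59291, -10.283). Equal radii place G and U the same way about E: G = E + 10.3·n = (38.742, 12.551), U = E − 10.3·n = (39.928, -8.0149). Then |RG| = |G − R| = 40.724.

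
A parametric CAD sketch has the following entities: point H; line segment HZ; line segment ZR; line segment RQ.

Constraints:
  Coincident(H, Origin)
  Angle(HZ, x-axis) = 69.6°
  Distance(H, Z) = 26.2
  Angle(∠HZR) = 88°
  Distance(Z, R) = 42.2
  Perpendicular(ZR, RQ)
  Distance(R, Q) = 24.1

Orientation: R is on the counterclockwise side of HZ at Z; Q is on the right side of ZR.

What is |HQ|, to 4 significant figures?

65.06

∠HZR = 88.0°, so ZR runs at 69.6° + (180° − 88.0°) = 161.6° from the x-axis; with |ZR| = 42.2, R = Z + 42.2·(cos 161.6°, sin 161.6°) = (-30.91, 37.88). ZR is perpendicular to RQ; with |RQ| = 24.1 on the right of ZR, Q = R + 24.1·(0.3156, 0.9489) = (-23.30, 60.75). Then |HQ| = |Q − H| = 65.06.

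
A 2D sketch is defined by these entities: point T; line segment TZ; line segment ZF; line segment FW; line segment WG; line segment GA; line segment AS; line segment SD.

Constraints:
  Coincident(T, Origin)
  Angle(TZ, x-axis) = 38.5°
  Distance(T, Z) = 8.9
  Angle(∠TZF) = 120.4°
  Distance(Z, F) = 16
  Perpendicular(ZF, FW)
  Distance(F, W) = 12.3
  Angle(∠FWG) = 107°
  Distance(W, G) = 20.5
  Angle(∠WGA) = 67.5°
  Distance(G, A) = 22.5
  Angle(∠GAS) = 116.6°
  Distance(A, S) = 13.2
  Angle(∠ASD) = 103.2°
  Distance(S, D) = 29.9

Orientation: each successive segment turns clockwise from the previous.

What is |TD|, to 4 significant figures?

33.24

T is at the origin; TZ runs at 38.5° with length 8.9, so Z = (6.965, 5.540). ∠TZF = 120.4° gives ZF at -21.10° from the x-axis; with |ZF| = 16.0, F = (21.89, -0.2196). ZF ⟂ FW, so FW runs at -111.1°; with |FW| = 12.3, W = (17.46, -11.69). ∠FWG = 107.0° gives WG at 175.9° from the x-axis; with |WG| = 20.5, G = (-2.983, -10.23). ∠WGA = 67.5° gives GA at 63.40° from the x-axis; with |GA| = 22.5, A = (7.092, 9.889). ∠GAS = 116.6° gives AS at -2.842e-14° from the x-axis; with |AS| = 13.2, S = (20.29, 9.889). ∠ASD = 103.2° gives SD at -76.80° from the x-axis; with |SD| = 29.9, D = (27.12, -19.22). Then |TD| = |D − T| = 33.24.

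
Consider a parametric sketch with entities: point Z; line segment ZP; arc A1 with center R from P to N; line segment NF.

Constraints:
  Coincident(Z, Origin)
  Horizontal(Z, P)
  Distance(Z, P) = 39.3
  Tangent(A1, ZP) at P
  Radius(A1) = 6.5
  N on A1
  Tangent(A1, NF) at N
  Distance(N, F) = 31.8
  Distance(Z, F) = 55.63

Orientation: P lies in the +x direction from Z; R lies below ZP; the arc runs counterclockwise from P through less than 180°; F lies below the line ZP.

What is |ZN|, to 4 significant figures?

33.88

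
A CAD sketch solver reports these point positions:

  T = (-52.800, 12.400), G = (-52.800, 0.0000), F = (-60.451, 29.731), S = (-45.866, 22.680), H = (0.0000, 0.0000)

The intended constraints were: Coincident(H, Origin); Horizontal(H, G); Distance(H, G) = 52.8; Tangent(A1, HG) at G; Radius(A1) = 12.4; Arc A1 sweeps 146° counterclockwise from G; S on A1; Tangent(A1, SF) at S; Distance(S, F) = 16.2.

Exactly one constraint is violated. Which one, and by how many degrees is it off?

Tangent(A1, SF) at S — off by 8.20°.

H = (0.00, 0.00) ✓; H.y = 0.00, G.y = 0.00 ✓; |HG| = 52.80 ✓; ∠(TG, GH) = 90.00° ✓; |TG| = 12.40 ✓; bearing(T→S) − bearing(T→G) = 146.0° ✓; |TS| = 12.40 ✓; ∠(TS, SF) = 81.80° ✗; |SF| = 16.20 ✓.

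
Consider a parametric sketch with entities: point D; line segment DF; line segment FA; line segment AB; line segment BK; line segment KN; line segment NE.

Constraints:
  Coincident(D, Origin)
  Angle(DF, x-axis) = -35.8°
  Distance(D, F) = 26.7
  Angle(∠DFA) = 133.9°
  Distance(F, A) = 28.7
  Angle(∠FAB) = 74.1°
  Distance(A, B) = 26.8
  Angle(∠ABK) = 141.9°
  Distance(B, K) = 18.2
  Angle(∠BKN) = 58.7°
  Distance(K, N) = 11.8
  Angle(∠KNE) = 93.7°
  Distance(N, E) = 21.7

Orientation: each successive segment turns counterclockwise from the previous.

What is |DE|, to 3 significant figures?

45.7

∠BKN = 58.7° gives KN at -84.4° from the x-axis; with |KN| = 11.8, N = (22.8, 9.71). ∠KNE = 93.7° gives NE at 1.90° from the x-axis; with |NE| = 21.7, E = (44.5, 10.4). Then |DE| = |E − D| = 45.7.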